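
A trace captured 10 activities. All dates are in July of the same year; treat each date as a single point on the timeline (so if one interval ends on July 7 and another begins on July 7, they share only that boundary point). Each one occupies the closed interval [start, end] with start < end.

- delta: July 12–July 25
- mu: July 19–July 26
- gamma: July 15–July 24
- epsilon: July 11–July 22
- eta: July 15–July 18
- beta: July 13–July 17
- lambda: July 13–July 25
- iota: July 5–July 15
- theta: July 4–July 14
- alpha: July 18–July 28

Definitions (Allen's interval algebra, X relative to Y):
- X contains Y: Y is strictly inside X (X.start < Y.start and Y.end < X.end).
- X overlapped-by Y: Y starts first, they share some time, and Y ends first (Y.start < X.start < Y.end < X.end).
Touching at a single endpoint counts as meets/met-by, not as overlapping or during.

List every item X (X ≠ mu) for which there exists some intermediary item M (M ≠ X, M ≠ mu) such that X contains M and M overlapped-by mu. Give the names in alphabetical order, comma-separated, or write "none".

Target mu = [July 19, July 26].
Intermediaries M with M overlapped-by mu: none.
Union: none.

none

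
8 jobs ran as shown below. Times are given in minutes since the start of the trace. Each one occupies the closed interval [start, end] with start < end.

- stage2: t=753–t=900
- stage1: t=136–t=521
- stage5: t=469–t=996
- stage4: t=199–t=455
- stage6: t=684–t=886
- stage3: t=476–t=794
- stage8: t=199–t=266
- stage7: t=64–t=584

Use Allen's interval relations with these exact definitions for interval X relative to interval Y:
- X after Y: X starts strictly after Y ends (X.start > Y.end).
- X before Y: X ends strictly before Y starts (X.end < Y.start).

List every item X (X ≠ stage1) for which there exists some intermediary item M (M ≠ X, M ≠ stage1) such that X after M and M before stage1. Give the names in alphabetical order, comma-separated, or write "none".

Target stage1 = [t=136, t=521].
Intermediaries M with M before stage1: none.
Union: none.

none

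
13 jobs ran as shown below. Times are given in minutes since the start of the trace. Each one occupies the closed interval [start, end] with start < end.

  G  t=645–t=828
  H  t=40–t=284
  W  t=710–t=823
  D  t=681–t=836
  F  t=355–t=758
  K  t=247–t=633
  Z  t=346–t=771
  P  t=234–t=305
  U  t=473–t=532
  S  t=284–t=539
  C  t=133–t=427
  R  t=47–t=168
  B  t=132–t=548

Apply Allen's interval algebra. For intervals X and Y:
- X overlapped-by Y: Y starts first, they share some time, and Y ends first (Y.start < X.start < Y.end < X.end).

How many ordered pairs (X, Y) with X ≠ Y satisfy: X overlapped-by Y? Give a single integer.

26

Checking all 156 ordered pairs for relation 'overlapped-by'; matching pairs in alphabetical order:
(B, H): B overlapped-by H ✓
(B, R): B overlapped-by R ✓
(C, H): C overlapped-by H ✓
(C, R): C overlapped-by R ✓
(D, F): D overlapped-by F ✓
(D, G): D overlapped-by G ✓
(D, Z): D overlapped-by Z ✓
(F, B): F overlapped-by B ✓
(F, C): F overlapped-by C ✓
(F, K): F overlapped-by K ✓
(F, S): F overlapped-by S ✓
(G, F): G overlapped-by F ✓
(G, Z): G overlapped-by Z ✓
(K, B): K overlapped-by B ✓
(K, C): K overlapped-by C ✓
(K, H): K overlapped-by H ✓
(K, P): K overlapped-by P ✓
(P, H): P overlapped-by H ✓
(S, C): S overlapped-by C ✓
(S, P): S overlapped-by P ✓
(W, F): W overlapped-by F ✓
(W, Z): W overlapped-by Z ✓
(Z, B): Z overlapped-by B ✓
(Z, C): Z overlapped-by C ✓
... plus 2 further pairs not listed.
Count: 26.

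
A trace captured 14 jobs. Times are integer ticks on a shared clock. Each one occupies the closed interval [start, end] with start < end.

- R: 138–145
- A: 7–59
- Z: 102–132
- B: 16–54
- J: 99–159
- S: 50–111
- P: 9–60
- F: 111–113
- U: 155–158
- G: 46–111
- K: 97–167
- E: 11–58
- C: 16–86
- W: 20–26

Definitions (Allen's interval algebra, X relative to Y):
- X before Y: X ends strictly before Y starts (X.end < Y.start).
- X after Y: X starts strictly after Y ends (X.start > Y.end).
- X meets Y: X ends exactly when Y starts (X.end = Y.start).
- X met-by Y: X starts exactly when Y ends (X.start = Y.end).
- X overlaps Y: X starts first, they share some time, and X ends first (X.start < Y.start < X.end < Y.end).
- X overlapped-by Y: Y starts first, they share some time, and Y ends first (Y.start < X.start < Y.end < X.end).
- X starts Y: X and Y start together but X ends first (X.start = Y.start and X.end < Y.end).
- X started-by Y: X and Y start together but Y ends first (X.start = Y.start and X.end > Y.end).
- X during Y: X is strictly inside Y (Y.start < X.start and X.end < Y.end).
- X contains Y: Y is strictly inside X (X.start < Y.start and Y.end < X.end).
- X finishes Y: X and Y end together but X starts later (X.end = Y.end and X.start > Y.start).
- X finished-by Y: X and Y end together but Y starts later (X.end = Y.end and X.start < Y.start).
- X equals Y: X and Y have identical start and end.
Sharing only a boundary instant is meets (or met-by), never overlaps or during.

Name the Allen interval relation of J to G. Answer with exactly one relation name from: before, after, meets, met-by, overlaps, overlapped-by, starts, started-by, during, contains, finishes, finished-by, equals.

J = [99, 159]; G = [46, 111].
Compare endpoints: J.start > G.start, J.start < G.end, J.end > G.start, J.end > G.end.
That pattern is 'overlapped-by'.

overlapped-by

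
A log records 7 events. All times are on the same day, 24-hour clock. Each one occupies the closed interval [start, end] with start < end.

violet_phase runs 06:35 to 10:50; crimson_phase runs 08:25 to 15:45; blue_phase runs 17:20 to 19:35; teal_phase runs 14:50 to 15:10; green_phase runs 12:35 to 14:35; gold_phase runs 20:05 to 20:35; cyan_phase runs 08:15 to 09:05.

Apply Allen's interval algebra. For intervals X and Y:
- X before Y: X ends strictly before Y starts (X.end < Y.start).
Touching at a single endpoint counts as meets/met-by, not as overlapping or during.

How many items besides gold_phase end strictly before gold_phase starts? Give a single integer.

6

Target gold_phase = [20:05, 20:35].
blue_phase [17:20, 19:35] → before → counts.
crimson_phase [08:25, 15:45] → before → counts.
cyan_phase [08:15, 09:05] → before → counts.
green_phase [12:35, 14:35] → before → counts.
teal_phase [14:50, 15:10] → before → counts.
violet_phase [06:35, 10:50] → before → counts.
Total: 6.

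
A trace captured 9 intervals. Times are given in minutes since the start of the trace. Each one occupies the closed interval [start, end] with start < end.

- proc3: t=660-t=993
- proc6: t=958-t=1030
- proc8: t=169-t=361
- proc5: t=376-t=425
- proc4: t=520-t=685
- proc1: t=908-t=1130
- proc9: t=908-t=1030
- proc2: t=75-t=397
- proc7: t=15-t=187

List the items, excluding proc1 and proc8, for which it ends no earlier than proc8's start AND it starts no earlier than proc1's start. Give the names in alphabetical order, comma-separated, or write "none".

proc6, proc9

Conditions: its end is no earlier than proc8's start (X.end >= t=169) AND its start is no earlier than proc1's start (X.start >= t=908).
proc2: end t=397 >= t=169? ✓; start t=75 >= t=908? ✗ → no.
proc3: end t=993 >= t=169? ✓; start t=660 >= t=908? ✗ → no.
proc4: end t=685 >= t=169? ✓; start t=520 >= t=908? ✗ → no.
proc5: end t=425 >= t=169? ✓; start t=376 >= t=908? ✗ → no.
proc6: end t=1030 >= t=169? ✓; start t=958 >= t=908? ✓ → yes.
proc7: end t=187 >= t=169? ✓; start t=15 >= t=908? ✗ → no.
proc9: end t=1030 >= t=169? ✓; start t=908 >= t=908? ✓ → yes.
Result: proc6, proc9.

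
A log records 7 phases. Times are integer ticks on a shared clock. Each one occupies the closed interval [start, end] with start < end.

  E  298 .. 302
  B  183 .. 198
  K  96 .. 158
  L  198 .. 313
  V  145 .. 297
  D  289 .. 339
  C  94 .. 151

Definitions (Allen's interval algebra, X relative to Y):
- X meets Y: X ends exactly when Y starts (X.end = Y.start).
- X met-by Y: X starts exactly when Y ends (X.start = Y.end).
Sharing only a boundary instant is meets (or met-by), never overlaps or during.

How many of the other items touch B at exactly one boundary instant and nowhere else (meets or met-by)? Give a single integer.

1

Target B = [183, 198].
C [94, 151] → before → no.
D [289, 339] → after → no.
E [298, 302] → after → no.
K [96, 158] → before → no.
L [198, 313] → met-by → counts.
V [145, 297] → contains → no.
Total: 1.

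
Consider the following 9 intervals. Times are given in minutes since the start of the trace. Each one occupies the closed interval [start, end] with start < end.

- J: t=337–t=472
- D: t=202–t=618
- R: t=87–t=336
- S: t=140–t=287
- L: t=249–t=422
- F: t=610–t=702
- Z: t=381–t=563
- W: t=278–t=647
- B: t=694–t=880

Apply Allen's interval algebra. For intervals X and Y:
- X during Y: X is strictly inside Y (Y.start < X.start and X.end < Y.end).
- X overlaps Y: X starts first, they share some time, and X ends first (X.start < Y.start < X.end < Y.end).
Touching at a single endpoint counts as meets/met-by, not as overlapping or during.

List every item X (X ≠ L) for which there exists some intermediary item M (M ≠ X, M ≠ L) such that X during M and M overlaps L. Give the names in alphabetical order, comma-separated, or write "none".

Target L = [t=249, t=422].
Intermediaries M with M overlaps L: R, S.
Via R — items with X during R: S.
Via S — items with X during S: none.
Union: S.

S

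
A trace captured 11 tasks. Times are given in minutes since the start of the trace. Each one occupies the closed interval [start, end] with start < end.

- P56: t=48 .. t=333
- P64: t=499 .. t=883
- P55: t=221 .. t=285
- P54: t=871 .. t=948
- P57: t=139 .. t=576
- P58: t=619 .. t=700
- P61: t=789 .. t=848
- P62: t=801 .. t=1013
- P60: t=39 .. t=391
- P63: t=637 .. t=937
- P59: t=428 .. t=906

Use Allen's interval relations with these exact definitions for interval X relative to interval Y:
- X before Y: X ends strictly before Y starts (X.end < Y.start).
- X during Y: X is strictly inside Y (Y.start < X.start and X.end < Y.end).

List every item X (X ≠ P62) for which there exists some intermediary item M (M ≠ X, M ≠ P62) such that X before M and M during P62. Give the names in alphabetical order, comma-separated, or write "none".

P55, P56, P57, P58, P60, P61

Target P62 = [t=801, t=1013].
Intermediaries M with M during P62: P54.
Via P54 — items with X before P54: P55, P56, P57, P58, P60, P61.
Union: P55, P56, P57, P58, P60, P61.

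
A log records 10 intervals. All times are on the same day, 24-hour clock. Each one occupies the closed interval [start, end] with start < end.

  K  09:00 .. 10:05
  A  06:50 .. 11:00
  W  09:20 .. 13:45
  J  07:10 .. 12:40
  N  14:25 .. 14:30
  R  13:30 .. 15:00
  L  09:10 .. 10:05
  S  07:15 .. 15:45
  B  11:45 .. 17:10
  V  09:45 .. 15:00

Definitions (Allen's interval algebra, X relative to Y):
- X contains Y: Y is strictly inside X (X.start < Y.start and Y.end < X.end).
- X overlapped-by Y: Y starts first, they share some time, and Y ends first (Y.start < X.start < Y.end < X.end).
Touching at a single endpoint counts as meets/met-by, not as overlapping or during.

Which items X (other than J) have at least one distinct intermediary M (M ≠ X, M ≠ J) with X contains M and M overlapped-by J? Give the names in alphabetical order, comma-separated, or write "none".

Target J = [07:10, 12:40].
Intermediaries M with M overlapped-by J: B, S, V, W.
Via B — items with X contains B: none.
Via S — items with X contains S: none.
Via V — items with X contains V: S.
Via W — items with X contains W: S.
Union: S.

S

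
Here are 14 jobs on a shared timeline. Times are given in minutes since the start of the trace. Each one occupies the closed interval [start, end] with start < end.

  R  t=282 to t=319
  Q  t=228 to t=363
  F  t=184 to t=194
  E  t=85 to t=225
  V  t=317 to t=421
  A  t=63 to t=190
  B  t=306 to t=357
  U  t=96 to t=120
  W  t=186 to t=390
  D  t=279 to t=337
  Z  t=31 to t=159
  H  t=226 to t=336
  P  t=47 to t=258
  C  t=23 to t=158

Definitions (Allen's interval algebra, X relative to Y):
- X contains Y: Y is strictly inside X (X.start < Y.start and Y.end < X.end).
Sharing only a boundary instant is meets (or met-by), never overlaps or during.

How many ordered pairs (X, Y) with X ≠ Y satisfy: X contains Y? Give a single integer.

Checking all 182 ordered pairs for relation 'contains'; matching pairs in alphabetical order:
(A, U): A contains U ✓
(C, U): C contains U ✓
(D, R): D contains R ✓
(E, F): E contains F ✓
(E, U): E contains U ✓
(H, R): H contains R ✓
(P, A): P contains A ✓
(P, E): P contains E ✓
(P, F): P contains F ✓
(P, U): P contains U ✓
(Q, B): Q contains B ✓
(Q, D): Q contains D ✓
(Q, R): Q contains R ✓
(W, B): W contains B ✓
(W, D): W contains D ✓
(W, H): W contains H ✓
(W, Q): W contains Q ✓
(W, R): W contains R ✓
(Z, U): Z contains U ✓
Count: 19.

19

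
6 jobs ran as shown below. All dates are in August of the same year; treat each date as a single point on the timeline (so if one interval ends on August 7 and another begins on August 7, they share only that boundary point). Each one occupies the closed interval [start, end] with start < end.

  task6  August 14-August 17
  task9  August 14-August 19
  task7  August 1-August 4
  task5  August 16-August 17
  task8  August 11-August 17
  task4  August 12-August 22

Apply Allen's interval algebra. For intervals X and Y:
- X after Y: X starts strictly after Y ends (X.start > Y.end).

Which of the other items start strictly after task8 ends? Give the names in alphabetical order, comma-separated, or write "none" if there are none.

none

Target task8 = [August 11, August 17].
task4 [August 12, August 22] → overlapped-by → no.
task5 [August 16, August 17] → finishes → no.
task6 [August 14, August 17] → finishes → no.
task7 [August 1, August 4] → before → no.
task9 [August 14, August 19] → overlapped-by → no.
Result: none.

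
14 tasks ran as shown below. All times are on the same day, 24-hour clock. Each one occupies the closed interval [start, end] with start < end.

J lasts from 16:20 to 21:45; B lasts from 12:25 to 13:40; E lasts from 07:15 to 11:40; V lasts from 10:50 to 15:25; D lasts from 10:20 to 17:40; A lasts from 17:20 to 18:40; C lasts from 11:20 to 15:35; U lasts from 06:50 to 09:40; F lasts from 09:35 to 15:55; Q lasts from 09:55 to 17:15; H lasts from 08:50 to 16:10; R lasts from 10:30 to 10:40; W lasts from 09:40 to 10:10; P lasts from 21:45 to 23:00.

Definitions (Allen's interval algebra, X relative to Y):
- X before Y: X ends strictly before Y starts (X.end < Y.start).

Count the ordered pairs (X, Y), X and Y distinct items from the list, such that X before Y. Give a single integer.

Checking all 182 ordered pairs for relation 'before'; matching pairs in alphabetical order:
(A, P): A before P ✓
(B, A): B before A ✓
(B, J): B before J ✓
(B, P): B before P ✓
(C, A): C before A ✓
(C, J): C before J ✓
(C, P): C before P ✓
(D, P): D before P ✓
(E, A): E before A ✓
(E, B): E before B ✓
(E, J): E before J ✓
(E, P): E before P ✓
(F, A): F before A ✓
(F, J): F before J ✓
(F, P): F before P ✓
(H, A): H before A ✓
(H, J): H before J ✓
(H, P): H before P ✓
(Q, A): Q before A ✓
(Q, P): Q before P ✓
(R, A): R before A ✓
(R, B): R before B ✓
(R, C): R before C ✓
(R, J): R before J ✓
... plus 22 further pairs not listed.
Count: 46.

46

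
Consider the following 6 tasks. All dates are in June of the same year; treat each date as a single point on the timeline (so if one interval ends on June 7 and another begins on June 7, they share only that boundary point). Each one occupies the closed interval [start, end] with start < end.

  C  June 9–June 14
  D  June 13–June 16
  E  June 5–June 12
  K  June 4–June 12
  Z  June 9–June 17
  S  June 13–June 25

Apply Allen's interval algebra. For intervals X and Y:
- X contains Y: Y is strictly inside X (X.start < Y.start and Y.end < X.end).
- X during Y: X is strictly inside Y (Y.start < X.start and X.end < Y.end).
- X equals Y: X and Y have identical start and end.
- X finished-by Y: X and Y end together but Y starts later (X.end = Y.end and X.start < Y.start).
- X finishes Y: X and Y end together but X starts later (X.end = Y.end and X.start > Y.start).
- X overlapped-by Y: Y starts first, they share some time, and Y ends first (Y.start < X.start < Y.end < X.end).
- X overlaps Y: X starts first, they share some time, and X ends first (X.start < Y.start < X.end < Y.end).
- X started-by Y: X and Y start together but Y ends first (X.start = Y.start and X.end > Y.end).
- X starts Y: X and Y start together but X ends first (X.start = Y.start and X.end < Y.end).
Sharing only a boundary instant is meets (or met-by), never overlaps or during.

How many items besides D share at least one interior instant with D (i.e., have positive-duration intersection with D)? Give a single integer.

Target D = [June 13, June 16].
C [June 9, June 14] → overlaps → counts.
E [June 5, June 12] → before → no.
K [June 4, June 12] → before → no.
S [June 13, June 25] → started-by → counts.
Z [June 9, June 17] → contains → counts.
Total: 3.

3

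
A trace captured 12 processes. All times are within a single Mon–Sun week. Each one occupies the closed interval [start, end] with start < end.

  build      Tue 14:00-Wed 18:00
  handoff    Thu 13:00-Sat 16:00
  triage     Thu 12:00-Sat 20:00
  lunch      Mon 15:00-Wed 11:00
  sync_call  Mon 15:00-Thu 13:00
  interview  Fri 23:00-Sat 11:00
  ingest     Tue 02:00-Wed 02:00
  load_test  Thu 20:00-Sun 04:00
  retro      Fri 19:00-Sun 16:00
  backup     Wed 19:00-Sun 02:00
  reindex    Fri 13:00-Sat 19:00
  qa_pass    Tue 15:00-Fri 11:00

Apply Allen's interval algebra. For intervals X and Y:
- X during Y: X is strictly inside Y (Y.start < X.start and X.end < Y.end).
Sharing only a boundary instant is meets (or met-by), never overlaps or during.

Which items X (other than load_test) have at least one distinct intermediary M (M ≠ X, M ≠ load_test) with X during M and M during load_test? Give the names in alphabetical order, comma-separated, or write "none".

Target load_test = [Thu 20:00, Sun 04:00].
Intermediaries M with M during load_test: interview, reindex.
Via interview — items with X during interview: none.
Via reindex — items with X during reindex: interview.
Union: interview.

interview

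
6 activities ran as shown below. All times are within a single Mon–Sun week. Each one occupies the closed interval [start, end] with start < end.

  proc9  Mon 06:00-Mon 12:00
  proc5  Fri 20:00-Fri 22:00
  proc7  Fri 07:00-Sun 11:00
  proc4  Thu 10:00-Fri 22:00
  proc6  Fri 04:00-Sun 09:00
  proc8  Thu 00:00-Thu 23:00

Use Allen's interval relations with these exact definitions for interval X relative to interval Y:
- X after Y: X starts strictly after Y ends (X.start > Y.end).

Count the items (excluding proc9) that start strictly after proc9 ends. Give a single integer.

5

Target proc9 = [Mon 06:00, Mon 12:00].
proc4 [Thu 10:00, Fri 22:00] → after → counts.
proc5 [Fri 20:00, Fri 22:00] → after → counts.
proc6 [Fri 04:00, Sun 09:00] → after → counts.
proc7 [Fri 07:00, Sun 11:00] → after → counts.
proc8 [Thu 00:00, Thu 23:00] → after → counts.
Total: 5.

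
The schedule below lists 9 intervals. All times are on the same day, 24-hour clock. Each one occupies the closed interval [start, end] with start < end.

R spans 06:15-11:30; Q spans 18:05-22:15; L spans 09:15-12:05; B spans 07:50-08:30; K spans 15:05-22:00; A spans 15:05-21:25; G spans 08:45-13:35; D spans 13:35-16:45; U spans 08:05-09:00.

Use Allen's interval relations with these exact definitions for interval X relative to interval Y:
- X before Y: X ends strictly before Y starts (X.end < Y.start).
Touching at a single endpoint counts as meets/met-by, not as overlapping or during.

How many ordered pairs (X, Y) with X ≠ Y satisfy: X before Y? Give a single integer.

23

Checking all 72 ordered pairs for relation 'before'; matching pairs in alphabetical order:
(B, A): B before A ✓
(B, D): B before D ✓
(B, G): B before G ✓
(B, K): B before K ✓
(B, L): B before L ✓
(B, Q): B before Q ✓
(D, Q): D before Q ✓
(G, A): G before A ✓
(G, K): G before K ✓
(G, Q): G before Q ✓
(L, A): L before A ✓
(L, D): L before D ✓
(L, K): L before K ✓
(L, Q): L before Q ✓
(R, A): R before A ✓
(R, D): R before D ✓
(R, K): R before K ✓
(R, Q): R before Q ✓
(U, A): U before A ✓
(U, D): U before D ✓
(U, K): U before K ✓
(U, L): U before L ✓
(U, Q): U before Q ✓
Count: 23.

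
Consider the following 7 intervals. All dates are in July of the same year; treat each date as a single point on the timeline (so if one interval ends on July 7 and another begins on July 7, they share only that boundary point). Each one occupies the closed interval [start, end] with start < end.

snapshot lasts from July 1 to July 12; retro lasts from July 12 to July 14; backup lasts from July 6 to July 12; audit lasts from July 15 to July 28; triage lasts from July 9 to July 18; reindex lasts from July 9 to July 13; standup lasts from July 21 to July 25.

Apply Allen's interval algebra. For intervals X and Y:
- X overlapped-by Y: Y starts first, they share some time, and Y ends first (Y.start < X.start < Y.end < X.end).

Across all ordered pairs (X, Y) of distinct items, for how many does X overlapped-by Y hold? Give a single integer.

Checking all 42 ordered pairs for relation 'overlapped-by'; matching pairs in alphabetical order:
(audit, triage): audit overlapped-by triage ✓
(reindex, backup): reindex overlapped-by backup ✓
(reindex, snapshot): reindex overlapped-by snapshot ✓
(retro, reindex): retro overlapped-by reindex ✓
(triage, backup): triage overlapped-by backup ✓
(triage, snapshot): triage overlapped-by snapshot ✓
Count: 6.

6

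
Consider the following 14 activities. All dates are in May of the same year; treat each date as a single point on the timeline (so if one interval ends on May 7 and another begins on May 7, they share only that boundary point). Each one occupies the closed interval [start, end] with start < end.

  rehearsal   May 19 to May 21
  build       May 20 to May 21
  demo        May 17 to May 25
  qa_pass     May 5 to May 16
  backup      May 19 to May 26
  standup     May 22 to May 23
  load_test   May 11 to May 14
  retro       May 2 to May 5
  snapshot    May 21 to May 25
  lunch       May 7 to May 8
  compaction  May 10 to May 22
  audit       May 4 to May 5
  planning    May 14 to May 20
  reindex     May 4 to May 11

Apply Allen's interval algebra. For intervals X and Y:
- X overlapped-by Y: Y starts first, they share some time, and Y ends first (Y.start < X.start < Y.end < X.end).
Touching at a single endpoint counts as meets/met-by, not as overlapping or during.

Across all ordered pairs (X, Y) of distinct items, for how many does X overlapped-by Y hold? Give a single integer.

12

Checking all 182 ordered pairs for relation 'overlapped-by'; matching pairs in alphabetical order:
(backup, compaction): backup overlapped-by compaction ✓
(backup, demo): backup overlapped-by demo ✓
(backup, planning): backup overlapped-by planning ✓
(compaction, qa_pass): compaction overlapped-by qa_pass ✓
(compaction, reindex): compaction overlapped-by reindex ✓
(demo, compaction): demo overlapped-by compaction ✓
(demo, planning): demo overlapped-by planning ✓
(planning, qa_pass): planning overlapped-by qa_pass ✓
(qa_pass, reindex): qa_pass overlapped-by reindex ✓
(rehearsal, planning): rehearsal overlapped-by planning ✓
(reindex, retro): reindex overlapped-by retro ✓
(snapshot, compaction): snapshot overlapped-by compaction ✓
Count: 12.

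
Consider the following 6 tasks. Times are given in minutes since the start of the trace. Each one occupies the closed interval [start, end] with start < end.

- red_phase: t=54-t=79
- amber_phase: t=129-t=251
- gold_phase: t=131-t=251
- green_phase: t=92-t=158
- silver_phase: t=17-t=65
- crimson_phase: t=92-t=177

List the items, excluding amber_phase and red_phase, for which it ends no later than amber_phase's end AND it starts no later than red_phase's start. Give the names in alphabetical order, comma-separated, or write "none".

silver_phase

Conditions: its end is no later than amber_phase's end (X.end <= t=251) AND its start is no later than red_phase's start (X.start <= t=54).
crimson_phase: end t=177 <= t=251? ✓; start t=92 <= t=54? ✗ → no.
gold_phase: end t=251 <= t=251? ✓; start t=131 <= t=54? ✗ → no.
green_phase: end t=158 <= t=251? ✓; start t=92 <= t=54? ✗ → no.
silver_phase: end t=65 <= t=251? ✓; start t=17 <= t=54? ✓ → yes.
Result: silver_phase.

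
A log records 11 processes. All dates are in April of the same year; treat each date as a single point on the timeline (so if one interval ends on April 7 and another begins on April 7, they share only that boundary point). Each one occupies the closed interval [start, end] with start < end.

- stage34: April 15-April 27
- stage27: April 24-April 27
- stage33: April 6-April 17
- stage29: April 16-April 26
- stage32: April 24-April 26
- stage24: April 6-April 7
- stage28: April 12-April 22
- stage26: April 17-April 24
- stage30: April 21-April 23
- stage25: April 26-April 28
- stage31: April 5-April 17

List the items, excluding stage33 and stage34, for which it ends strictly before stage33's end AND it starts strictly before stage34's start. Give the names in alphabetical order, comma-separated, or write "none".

Conditions: its end is strictly before stage33's end (X.end < April 17) AND its start is strictly before stage34's start (X.start < April 15).
stage24: end April 7 < April 17? ✓; start April 6 < April 15? ✓ → yes.
stage25: end April 28 < April 17? ✗; start April 26 < April 15? ✗ → no.
stage26: end April 24 < April 17? ✗; start April 17 < April 15? ✗ → no.
stage27: end April 27 < April 17? ✗; start April 24 < April 15? ✗ → no.
stage28: end April 22 < April 17? ✗; start April 12 < April 15? ✓ → no.
stage29: end April 26 < April 17? ✗; start April 16 < April 15? ✗ → no.
stage30: end April 23 < April 17? ✗; start April 21 < April 15? ✗ → no.
stage31: end April 17 < April 17? ✗; start April 5 < April 15? ✓ → no.
stage32: end April 26 < April 17? ✗; start April 24 < April 15? ✗ → no.
Result: stage24.

stage24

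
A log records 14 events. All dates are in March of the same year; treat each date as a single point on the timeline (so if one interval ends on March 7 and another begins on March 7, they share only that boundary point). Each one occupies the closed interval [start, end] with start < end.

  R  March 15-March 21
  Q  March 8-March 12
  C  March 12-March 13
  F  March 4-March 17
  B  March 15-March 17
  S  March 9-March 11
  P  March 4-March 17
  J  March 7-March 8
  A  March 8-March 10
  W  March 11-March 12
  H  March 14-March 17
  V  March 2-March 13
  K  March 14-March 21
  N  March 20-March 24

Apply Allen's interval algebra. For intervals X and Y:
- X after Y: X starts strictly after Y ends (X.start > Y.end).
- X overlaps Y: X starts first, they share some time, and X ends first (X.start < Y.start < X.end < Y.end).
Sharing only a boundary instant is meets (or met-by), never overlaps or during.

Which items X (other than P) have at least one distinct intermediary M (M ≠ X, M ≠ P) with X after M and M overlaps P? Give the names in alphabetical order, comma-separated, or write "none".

B, H, K, N, R

Target P = [March 4, March 17].
Intermediaries M with M overlaps P: V.
Via V — items with X after V: B, H, K, N, R.
Union: B, H, K, N, R.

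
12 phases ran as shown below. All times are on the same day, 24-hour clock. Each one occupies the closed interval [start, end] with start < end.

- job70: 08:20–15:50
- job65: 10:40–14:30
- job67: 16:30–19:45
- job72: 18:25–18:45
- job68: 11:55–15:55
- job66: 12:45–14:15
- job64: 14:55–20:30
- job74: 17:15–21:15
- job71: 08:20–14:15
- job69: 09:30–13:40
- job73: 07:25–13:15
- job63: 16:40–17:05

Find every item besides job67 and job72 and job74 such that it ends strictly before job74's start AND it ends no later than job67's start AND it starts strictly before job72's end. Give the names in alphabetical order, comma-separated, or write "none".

Conditions: its end is strictly before job74's start (X.end < 17:15) AND its end is no later than job67's start (X.end <= 16:30) AND its start is strictly before job72's end (X.start < 18:45).
job63: end 17:05 < 17:15? ✓; end 17:05 <= 16:30? ✗; start 16:40 < 18:45? ✓ → no.
job64: end 20:30 < 17:15? ✗; end 20:30 <= 16:30? ✗; start 14:55 < 18:45? ✓ → no.
job65: end 14:30 < 17:15? ✓; end 14:30 <= 16:30? ✓; start 10:40 < 18:45? ✓ → yes.
job66: end 14:15 < 17:15? ✓; end 14:15 <= 16:30? ✓; start 12:45 < 18:45? ✓ → yes.
job68: end 15:55 < 17:15? ✓; end 15:55 <= 16:30? ✓; start 11:55 < 18:45? ✓ → yes.
job69: end 13:40 < 17:15? ✓; end 13:40 <= 16:30? ✓; start 09:30 < 18:45? ✓ → yes.
job70: end 15:50 < 17:15? ✓; end 15:50 <= 16:30? ✓; start 08:20 < 18:45? ✓ → yes.
job71: end 14:15 < 17:15? ✓; end 14:15 <= 16:30? ✓; start 08:20 < 18:45? ✓ → yes.
job73: end 13:15 < 17:15? ✓; end 13:15 <= 16:30? ✓; start 07:25 < 18:45? ✓ → yes.
Result: job65, job66, job68, job69, job70, job71, job73.

job65, job66, job68, job69, job70, job71, job73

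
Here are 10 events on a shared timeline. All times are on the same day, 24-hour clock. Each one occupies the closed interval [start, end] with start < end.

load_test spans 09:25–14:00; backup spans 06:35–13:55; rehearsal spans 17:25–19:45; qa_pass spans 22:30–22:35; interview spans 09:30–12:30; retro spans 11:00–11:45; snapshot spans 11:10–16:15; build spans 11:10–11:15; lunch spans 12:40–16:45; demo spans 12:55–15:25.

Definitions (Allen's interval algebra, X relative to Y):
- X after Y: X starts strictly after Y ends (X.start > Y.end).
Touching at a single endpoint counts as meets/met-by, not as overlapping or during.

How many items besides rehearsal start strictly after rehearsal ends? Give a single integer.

1

Target rehearsal = [17:25, 19:45].
backup [06:35, 13:55] → before → no.
build [11:10, 11:15] → before → no.
demo [12:55, 15:25] → before → no.
interview [09:30, 12:30] → before → no.
load_test [09:25, 14:00] → before → no.
lunch [12:40, 16:45] → before → no.
qa_pass [22:30, 22:35] → after → counts.
retro [11:00, 11:45] → before → no.
snapshot [11:10, 16:15] → before → no.
Total: 1.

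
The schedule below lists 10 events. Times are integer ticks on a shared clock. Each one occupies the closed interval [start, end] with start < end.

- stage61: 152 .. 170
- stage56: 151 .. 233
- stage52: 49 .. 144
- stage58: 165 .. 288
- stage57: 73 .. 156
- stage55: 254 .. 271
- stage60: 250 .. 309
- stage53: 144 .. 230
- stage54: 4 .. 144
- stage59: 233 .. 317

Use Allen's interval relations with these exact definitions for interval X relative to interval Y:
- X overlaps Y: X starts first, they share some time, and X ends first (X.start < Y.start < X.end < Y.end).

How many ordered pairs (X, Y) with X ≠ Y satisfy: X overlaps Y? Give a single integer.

11

Checking all 90 ordered pairs for relation 'overlaps'; matching pairs in alphabetical order:
(stage52, stage57): stage52 overlaps stage57 ✓
(stage53, stage56): stage53 overlaps stage56 ✓
(stage53, stage58): stage53 overlaps stage58 ✓
(stage54, stage57): stage54 overlaps stage57 ✓
(stage56, stage58): stage56 overlaps stage58 ✓
(stage57, stage53): stage57 overlaps stage53 ✓
(stage57, stage56): stage57 overlaps stage56 ✓
(stage57, stage61): stage57 overlaps stage61 ✓
(stage58, stage59): stage58 overlaps stage59 ✓
(stage58, stage60): stage58 overlaps stage60 ✓
(stage61, stage58): stage61 overlaps stage58 ✓
Count: 11.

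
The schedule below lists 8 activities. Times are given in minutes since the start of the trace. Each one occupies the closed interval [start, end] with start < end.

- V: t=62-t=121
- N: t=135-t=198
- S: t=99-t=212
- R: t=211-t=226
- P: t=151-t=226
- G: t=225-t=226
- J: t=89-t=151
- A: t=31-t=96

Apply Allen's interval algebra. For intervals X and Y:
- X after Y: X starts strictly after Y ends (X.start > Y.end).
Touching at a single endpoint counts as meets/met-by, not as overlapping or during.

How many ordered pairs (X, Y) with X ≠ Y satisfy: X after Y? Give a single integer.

Checking all 56 ordered pairs for relation 'after'; matching pairs in alphabetical order:
(G, A): G after A ✓
(G, J): G after J ✓
(G, N): G after N ✓
(G, S): G after S ✓
(G, V): G after V ✓
(N, A): N after A ✓
(N, V): N after V ✓
(P, A): P after A ✓
(P, V): P after V ✓
(R, A): R after A ✓
(R, J): R after J ✓
(R, N): R after N ✓
(R, V): R after V ✓
(S, A): S after A ✓
Count: 14.

14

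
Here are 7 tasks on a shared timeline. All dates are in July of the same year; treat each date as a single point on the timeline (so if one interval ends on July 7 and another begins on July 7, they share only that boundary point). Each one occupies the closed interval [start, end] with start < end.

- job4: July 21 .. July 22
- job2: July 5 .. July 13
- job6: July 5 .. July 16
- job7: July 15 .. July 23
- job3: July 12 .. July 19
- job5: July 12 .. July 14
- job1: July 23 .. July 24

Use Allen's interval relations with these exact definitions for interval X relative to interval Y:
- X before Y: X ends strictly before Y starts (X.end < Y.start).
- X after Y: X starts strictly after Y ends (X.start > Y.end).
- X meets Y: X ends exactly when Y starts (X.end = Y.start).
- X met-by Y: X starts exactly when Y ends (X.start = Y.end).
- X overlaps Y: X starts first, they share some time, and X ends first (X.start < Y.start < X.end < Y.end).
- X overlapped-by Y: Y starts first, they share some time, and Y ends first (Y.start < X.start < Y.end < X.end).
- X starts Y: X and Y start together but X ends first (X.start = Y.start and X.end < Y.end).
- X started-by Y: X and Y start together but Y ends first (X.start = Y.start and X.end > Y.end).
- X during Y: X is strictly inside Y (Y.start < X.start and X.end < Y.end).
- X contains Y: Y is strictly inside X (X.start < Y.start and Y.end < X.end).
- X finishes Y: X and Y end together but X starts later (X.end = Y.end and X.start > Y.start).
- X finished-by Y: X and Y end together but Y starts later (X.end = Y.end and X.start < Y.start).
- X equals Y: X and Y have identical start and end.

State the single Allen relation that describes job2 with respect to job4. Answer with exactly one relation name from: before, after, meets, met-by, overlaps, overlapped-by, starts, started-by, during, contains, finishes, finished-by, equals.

before

job2 = [July 5, July 13]; job4 = [July 21, July 22].
Compare endpoints: job2.start < job4.start, job2.start < job4.end, job2.end < job4.start, job2.end < job4.end.
That pattern is 'before'.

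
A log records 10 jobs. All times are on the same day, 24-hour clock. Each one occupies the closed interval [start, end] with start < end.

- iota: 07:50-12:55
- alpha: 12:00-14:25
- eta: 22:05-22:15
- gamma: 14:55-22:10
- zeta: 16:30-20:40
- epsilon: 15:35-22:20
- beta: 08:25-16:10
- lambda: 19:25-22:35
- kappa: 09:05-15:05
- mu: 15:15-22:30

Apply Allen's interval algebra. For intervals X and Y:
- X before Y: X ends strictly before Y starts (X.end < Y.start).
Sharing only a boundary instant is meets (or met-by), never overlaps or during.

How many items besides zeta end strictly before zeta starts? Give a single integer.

4

Target zeta = [16:30, 20:40].
alpha [12:00, 14:25] → before → counts.
beta [08:25, 16:10] → before → counts.
epsilon [15:35, 22:20] → contains → no.
eta [22:05, 22:15] → after → no.
gamma [14:55, 22:10] → contains → no.
iota [07:50, 12:55] → before → counts.
kappa [09:05, 15:05] → before → counts.
lambda [19:25, 22:35] → overlapped-by → no.
mu [15:15, 22:30] → contains → no.
Total: 4.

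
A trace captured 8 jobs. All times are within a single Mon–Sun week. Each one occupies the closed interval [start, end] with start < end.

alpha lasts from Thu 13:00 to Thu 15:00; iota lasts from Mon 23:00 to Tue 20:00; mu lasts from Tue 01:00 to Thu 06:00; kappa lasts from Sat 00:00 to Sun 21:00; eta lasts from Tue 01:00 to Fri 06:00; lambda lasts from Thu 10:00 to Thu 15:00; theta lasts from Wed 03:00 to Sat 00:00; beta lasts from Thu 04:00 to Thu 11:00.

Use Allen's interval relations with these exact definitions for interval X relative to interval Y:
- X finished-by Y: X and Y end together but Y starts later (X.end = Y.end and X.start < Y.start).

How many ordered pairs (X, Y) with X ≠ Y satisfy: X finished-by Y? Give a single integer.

1

Checking all 56 ordered pairs for relation 'finished-by'; matching pairs in alphabetical order:
(lambda, alpha): lambda finished-by alpha ✓
Count: 1.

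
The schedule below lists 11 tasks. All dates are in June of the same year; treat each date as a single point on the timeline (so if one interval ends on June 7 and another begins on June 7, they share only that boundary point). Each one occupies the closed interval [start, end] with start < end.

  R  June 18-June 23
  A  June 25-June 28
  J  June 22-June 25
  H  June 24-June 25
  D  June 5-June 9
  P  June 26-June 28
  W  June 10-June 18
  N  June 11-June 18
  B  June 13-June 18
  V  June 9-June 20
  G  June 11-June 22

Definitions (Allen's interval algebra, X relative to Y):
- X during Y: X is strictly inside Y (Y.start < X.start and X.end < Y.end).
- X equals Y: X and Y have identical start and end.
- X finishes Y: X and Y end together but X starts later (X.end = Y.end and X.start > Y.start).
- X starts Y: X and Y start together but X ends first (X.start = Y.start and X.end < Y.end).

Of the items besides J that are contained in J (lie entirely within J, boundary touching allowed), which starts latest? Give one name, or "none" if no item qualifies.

Target J = [June 22, June 25].
A [June 25, June 28] → met-by → excluded.
B [June 13, June 18] → before → excluded.
D [June 5, June 9] → before → excluded.
G [June 11, June 22] → meets → excluded.
H [June 24, June 25] → finishes → candidate.
N [June 11, June 18] → before → excluded.
P [June 26, June 28] → after → excluded.
R [June 18, June 23] → overlaps → excluded.
V [June 9, June 20] → before → excluded.
W [June 10, June 18] → before → excluded.
Among candidates, latest start is June 24 → H.

H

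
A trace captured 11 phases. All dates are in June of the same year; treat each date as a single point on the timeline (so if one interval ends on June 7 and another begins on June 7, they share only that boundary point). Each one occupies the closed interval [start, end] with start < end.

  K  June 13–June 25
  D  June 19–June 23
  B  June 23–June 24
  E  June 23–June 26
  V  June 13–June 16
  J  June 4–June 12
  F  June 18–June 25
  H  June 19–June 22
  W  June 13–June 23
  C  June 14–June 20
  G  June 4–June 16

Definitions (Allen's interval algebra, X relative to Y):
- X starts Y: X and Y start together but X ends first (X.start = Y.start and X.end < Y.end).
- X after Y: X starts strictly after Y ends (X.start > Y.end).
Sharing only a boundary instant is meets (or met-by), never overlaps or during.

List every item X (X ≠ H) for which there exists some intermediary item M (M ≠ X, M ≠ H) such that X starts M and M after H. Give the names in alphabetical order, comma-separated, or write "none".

Target H = [June 19, June 22].
Intermediaries M with M after H: B, E.
Via B — items with X starts B: none.
Via E — items with X starts E: B.
Union: B.

B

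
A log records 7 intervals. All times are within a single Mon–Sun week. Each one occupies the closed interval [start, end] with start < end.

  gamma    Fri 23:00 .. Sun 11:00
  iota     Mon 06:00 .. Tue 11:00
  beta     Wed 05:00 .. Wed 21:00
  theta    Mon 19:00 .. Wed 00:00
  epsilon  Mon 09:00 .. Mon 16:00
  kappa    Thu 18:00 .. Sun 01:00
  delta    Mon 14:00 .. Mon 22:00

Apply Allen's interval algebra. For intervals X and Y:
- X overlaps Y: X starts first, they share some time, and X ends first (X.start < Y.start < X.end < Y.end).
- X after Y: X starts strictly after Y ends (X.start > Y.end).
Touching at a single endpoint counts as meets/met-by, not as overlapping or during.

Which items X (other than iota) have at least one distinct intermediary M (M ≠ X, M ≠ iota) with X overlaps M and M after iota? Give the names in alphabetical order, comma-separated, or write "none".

kappa

Target iota = [Mon 06:00, Tue 11:00].
Intermediaries M with M after iota: beta, gamma, kappa.
Via beta — items with X overlaps beta: none.
Via gamma — items with X overlaps gamma: kappa.
Via kappa — items with X overlaps kappa: none.
Union: kappa.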